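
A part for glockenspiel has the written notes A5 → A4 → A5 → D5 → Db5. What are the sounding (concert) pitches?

The glockenspiel sounds a perfect fifteenth above written, so transpose each written note up a perfect fifteenth.
A5 to A7
A4 to A6
A5 to A7
D5 to D7
Db5 to Db7

A7 A6 A7 D7 Db7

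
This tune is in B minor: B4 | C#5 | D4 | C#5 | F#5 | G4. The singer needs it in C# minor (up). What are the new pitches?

From B up to C# is a major second; apply that to each pitch.
B4 becomes C#5
C#5 becomes D#5
D4 becomes E4
C#5 becomes D#5
F#5 becomes G#5
G4 becomes A4

C#5 D#5 E4 D#5 G#5 A4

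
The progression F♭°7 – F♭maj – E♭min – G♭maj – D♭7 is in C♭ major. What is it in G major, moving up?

C♭ major up to G major is an augmented fifth; each chord root moves by that interval while the quality stays the same.
F♭°7: root F♭ up an augmented fifth → C, giving C°7.
F♭maj: root F♭ up an augmented fifth → C, giving Cmaj.
E♭min: root E♭ up an augmented fifth → B, giving Bmin.
G♭maj: root G♭ up an augmented fifth → D, giving Dmaj.
D♭7: root D♭ up an augmented fifth → A, giving A7.

C°7 Cmaj Bmin Dmaj A7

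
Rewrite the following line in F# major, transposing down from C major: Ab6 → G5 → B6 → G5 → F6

D6 C#5 E#6 C#5 B5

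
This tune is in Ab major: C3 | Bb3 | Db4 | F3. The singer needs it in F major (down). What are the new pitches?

A2 G3 Bb3 D3

Ab major to F major down is a minor third, so every note moves down by that interval.
C3 → A2
Bb3 → G3
Db4 → Bb3
F3 → D3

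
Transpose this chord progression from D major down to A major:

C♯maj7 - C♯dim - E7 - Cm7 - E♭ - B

G#maj7 G#dim B7 Gm7 Bb F#

D major down to A major is a perfect fourth; each chord root moves by that interval while the quality stays the same.
C♯maj7: root C♯ down a perfect fourth → G#, giving G#maj7.
C♯dim: root C♯ down a perfect fourth → G#, giving G#dim.
E7: root E down a perfect fourth → B, giving B7.
Cm7: root C down a perfect fourth → G, giving Gm7.
E♭: root E♭ down a perfect fourth → Bb, giving Bb.
B: root B down a perfect fourth → F#, giving F#.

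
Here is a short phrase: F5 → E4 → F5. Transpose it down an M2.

Eb5 D4 Eb5

F5 gives Eb5
E4 gives D4
F5 gives Eb5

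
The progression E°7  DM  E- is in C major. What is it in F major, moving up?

A°7 GM A-

C major up to F major is a perfect fourth; each chord root moves by that interval while the quality stays the same.
E°7: root E up a perfect fourth → A, giving A°7.
DM: root D up a perfect fourth → G, giving GM.
E-: root E up a perfect fourth → A, giving A-.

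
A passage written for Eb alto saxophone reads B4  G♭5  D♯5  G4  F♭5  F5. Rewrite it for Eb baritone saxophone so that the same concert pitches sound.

First find concert pitch: the Eb alto saxophone sounds a major sixth below written, so B4 G♭5 D♯5 G4 F♭5 F5 sounds D4 Bbb4 F#4 Bb3 Abb4 Ab4.
Then write for Eb baritone saxophone: it sounds a major thirteenth below written, so the part must be a major thirteenth above concert.
D4 → B5
Bbb4 → Gb6
F#4 → D#6
Bb3 → G5
Abb4 → Fb6
Ab4 → F6

B5 Gb6 D#6 G5 Fb6 F6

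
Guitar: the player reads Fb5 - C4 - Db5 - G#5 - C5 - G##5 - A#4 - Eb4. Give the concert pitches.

Written C4 on the guitar sounds as C3, a perfect octave lower; apply that shift to every note.
Fb5 to Fb4
C4 to C3
Db5 to Db4
G#5 to G#4
C5 to C4
G##5 to G##4
A#4 to A#3
Eb4 to Eb3

Fb4 C3 Db4 G#4 C4 G##4 A#3 Eb3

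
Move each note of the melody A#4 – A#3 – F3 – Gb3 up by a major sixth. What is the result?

A#4 to F##5
A#3 to F##4
F3 to D4
Gb3 to Eb4

F##5 F##4 D4 Eb4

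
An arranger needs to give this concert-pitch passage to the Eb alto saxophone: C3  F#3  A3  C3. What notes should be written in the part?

A3 D#4 F#4 A3

The Eb alto saxophone sounds a major sixth below written, so the written part must be a major sixth above concert — transpose each note up.
C3 becomes A3
F#3 becomes D#4
A3 becomes F#4
C3 becomes A3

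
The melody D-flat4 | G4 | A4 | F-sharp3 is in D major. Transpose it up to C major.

Cb5 F5 G5 E4

From D up to C is a minor seventh; apply that to each pitch.
Db4 → Cb5
G4 → F5
A4 → G5
F#3 → E4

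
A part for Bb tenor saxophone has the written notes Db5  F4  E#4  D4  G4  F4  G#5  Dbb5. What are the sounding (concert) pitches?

The Bb tenor saxophone sounds a major ninth below written, so transpose each written note down a major ninth.
Db5 becomes Cb4
F4 becomes Eb3
E#4 becomes D#3
D4 becomes C3
G4 becomes F3
F4 becomes Eb3
G#5 becomes F#4
Dbb5 becomes Cbb4

Cb4 Eb3 D#3 C3 F3 Eb3 F#4 Cbb4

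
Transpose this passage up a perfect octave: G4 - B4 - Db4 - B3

G5 B5 Db5 B4

G4 -> G5
B4 -> B5
Db4 -> Db5
B3 -> B4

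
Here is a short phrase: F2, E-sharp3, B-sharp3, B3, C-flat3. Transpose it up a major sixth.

D3 C##4 G##4 G#4 Ab3

F2: a sixth up reaches D, and 9 semitones makes it D3.
E#3 up a major sixth is C##4.
B#3: a sixth up reaches G, and 9 semitones makes it G##4.
A major sixth up from B3 gives G#4.
Cb3 up a major sixth is Ab3.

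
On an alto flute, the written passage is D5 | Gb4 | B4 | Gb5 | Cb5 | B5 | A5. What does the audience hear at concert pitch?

A4 Db4 F#4 Db5 Gb4 F#5 E5

The alto flute sounds a perfect fourth below written, so transpose each written note down a perfect fourth.
D5 gives A4
Gb4 gives Db4
B4 gives F#4
Gb5 gives Db5
Cb5 gives Gb4
B5 gives F#5
A5 gives E5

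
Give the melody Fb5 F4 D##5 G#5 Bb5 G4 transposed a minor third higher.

Fb5: a third up reaches A, and 3 semitones makes it Abb5.
F4 up a minor third is Ab4.
A minor third up from D##5 gives F##5.
G#5 up a minor third is B5.
Bb5: a third up reaches D, and 3 semitones makes it Db6.
G4: a third up reaches B, and 3 semitones makes it Bb4.

Abb5 Ab4 F##5 B5 Db6 Bb4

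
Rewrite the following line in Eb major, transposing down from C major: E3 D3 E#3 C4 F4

From C down to Eb is a major sixth; apply that to each pitch.
E3 gives G2
D3 gives F2
E#3 gives G#2
C4 gives Eb3
F4 gives Ab3

G2 F2 G#2 Eb3 Ab3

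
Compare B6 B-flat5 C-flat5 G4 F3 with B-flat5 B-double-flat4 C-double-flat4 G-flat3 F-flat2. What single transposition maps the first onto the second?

down an augmented octave

Take the first pair: B6 → Bb5. B to B spans 8 letter names, so the interval is some kind of octave.
Bb5 to B6 is 13 semitones, which makes it an augmented octave; the second version is lower, so the direction is down.
Checking another pair — F3 → Fb2 — gives the same interval.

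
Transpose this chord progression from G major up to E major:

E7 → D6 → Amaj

C#7 B6 F#maj

G major up to E major is a major sixth; each chord root moves by that interval while the quality stays the same.
E7: root E up a major sixth → C#, giving C#7.
D6: root D up a major sixth → B, giving B6.
Amaj: root A up a major sixth → F#, giving F#maj.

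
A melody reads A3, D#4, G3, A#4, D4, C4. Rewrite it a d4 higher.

Db4 G4 Cb4 D5 Gb4 Fb4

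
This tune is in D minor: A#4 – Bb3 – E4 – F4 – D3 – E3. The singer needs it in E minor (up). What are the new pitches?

D minor to E minor up is a major second, so every note moves up by that interval.
A#4 becomes B#4
Bb3 becomes C4
E4 becomes F#4
F4 becomes G4
D3 becomes E3
E3 becomes F#3

B#4 C4 F#4 G4 E3 F#3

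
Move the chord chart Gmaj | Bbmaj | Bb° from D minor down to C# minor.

F#maj Amaj A°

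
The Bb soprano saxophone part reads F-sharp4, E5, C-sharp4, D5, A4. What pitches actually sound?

E4 D5 B3 C5 G4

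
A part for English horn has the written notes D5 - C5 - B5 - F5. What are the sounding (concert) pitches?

G4 F4 E5 Bb4

Written C4 on the English horn sounds as F3, a perfect fifth lower; apply that shift to every note.
D5 becomes G4
C5 becomes F4
B5 becomes E5
F5 becomes Bb4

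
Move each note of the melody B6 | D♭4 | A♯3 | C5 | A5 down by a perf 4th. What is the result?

F#6 Ab3 E#3 G4 E5

B6: a fourth down reaches F, and 5 semitones makes it F#6.
A perfect fourth down from Db4 gives Ab3.
A perfect fourth down from A#3 gives E#3.
C5 down a perfect fourth is G4.
A5 down a perfect fourth is E5.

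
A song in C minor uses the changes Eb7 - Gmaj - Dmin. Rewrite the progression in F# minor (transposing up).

A7 C#maj G#min

C minor up to F# minor is an augmented fourth; each chord root moves by that interval while the quality stays the same.
Eb7: root Eb up an augmented fourth → A, giving A7.
Gmaj: root G up an augmented fourth → C#, giving C#maj.
Dmin: root D up an augmented fourth → G#, giving G#min.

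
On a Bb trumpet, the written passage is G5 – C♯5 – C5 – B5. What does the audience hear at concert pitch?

F5 B4 Bb4 A5

Written C4 on the Bb trumpet sounds as Bb3, a major second lower; apply that shift to every note.
G5 -> F5
C#5 -> B4
C5 -> Bb4
B5 -> A5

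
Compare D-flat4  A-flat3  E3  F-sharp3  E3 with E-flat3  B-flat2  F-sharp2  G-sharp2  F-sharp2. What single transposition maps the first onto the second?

From Db4 to Eb3 is 7 letter names — a seventh of some quality.
Eb3 to Db4 is 10 semitones, which makes it a minor seventh; the second version is lower, so the direction is down.
Checking another pair — E3 → F#2 — gives the same interval.

down a minor seventh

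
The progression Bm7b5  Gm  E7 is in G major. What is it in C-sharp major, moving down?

G major down to C-sharp major is a diminished fifth; each chord root moves by that interval while the quality stays the same.
Bm7b5: root B down a diminished fifth → E#, giving E#m7b5.
Gm: root G down a diminished fifth → C#, giving C#m.
E7: root E down a diminished fifth → A#, giving A#7.

E#m7b5 C#m A#7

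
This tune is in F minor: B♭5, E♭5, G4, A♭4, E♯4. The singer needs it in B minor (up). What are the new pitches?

F minor to B minor up is an augmented fourth, so every note moves up by that interval.
Bb5 gives E6
Eb5 gives A5
G4 gives C#5
Ab4 gives D5
E#4 gives A##4

E6 A5 C#5 D5 A##4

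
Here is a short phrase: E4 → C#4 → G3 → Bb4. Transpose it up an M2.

F#4 D#4 A3 C5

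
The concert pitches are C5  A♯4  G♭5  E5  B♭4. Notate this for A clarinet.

The A clarinet sounds a minor third below written, so the written part must be a minor third above concert — transpose each note up.
C5 to Eb5
A#4 to C#5
Gb5 to Bbb5
E5 to G5
Bb4 to Db5

Eb5 C#5 Bbb5 G5 Db5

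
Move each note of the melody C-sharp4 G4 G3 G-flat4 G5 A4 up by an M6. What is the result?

A#4 E5 E4 Eb5 E6 F#5

C#4 to A#4
G4 to E5
G3 to E4
Gb4 to Eb5
G5 to E6
A4 to F#5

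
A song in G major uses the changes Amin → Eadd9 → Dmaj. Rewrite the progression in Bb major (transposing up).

Cmin Gadd9 Fmaj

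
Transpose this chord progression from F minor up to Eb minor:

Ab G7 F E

Gb F7 Eb D

F minor up to Eb minor is a minor seventh; each chord root moves by that interval while the quality stays the same.
Ab: root Ab up a minor seventh → Gb, giving Gb.
G7: root G up a minor seventh → F, giving F7.
F: root F up a minor seventh → Eb, giving Eb.
E: root E up a minor seventh → D, giving D.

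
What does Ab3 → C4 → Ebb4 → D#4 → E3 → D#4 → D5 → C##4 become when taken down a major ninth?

Gb2 Bb2 Dbb3 C#3 D2 C#3 C4 B#2

A major ninth down from Ab3 gives Gb2.
C4 down a major ninth is Bb2.
A major ninth down from Ebb4 gives Dbb3.
A major ninth down from D#4 gives C#3.
E3 down a major ninth is D2.
D#4: a ninth down reaches C, and 14 semitones makes it C#3.
A major ninth down from D5 gives C4.
A major ninth down from C##4 gives B#2.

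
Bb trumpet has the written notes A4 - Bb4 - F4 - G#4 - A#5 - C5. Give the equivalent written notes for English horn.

First find concert pitch: the Bb trumpet sounds a major second below written, so A4 Bb4 F4 G#4 A#5 C5 sounds G4 Ab4 Eb4 F#4 G#5 Bb4.
Then write for English horn: it sounds a perfect fifth below written, so the part must be a perfect fifth above concert.
G4 → D5
Ab4 → Eb5
Eb4 → Bb4
F#4 → C#5
G#5 → D#6
Bb4 → F5

D5 Eb5 Bb4 C#5 D#6 F5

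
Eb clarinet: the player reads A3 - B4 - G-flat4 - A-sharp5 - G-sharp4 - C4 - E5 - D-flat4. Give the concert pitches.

C4 D5 Bbb4 C#6 B4 Eb4 G5 Fb4

Written C4 on the Eb clarinet sounds as Eb4, a minor third higher; apply that shift to every note.
A3 to C4
B4 to D5
Gb4 to Bbb4
A#5 to C#6
G#4 to B4
C4 to Eb4
E5 to G5
Db4 to Fb4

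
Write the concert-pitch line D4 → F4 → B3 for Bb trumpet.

E4 G4 C#4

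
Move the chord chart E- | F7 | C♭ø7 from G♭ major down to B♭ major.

G#- A7 Ebø7

G♭ major down to B♭ major is a minor sixth; each chord root moves by that interval while the quality stays the same.
E-: root E down a minor sixth → G#, giving G#-.
F7: root F down a minor sixth → A, giving A7.
C♭ø7: root C♭ down a minor sixth → Eb, giving Ebø7.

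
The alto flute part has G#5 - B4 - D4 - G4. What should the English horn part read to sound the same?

First find concert pitch: the alto flute sounds a perfect fourth below written, so G#5 B4 D4 G4 sounds D#5 F#4 A3 D4.
Then write for English horn: it sounds a perfect fifth below written, so the part must be a perfect fifth above concert.
D#5 → A#5
F#4 → C#5
A3 → E4
D4 → A4

A#5 C#5 E4 A4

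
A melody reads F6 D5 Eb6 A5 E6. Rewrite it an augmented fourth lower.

F6: a fourth down reaches C, and 6 semitones makes it Cb6.
D5: a fourth down reaches A, and 6 semitones makes it Ab4.
Eb6: a fourth down reaches B, and 6 semitones makes it Bbb5.
A5 down an augmented fourth is Eb5.
E6: a fourth down reaches B, and 6 semitones makes it Bb5.

Cb6 Ab4 Bbb5 Eb5 Bb5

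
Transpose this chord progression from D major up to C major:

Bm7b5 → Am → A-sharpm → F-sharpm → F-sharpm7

D major up to C major is a minor seventh; each chord root moves by that interval while the quality stays the same.
Bm7b5: root B up a minor seventh → A, giving Am7b5.
Am: root A up a minor seventh → G, giving Gm.
A-sharpm: root A-sharp up a minor seventh → G#, giving G#m.
F-sharpm: root F-sharp up a minor seventh → E, giving Em.
F-sharpm7: root F-sharp up a minor seventh → E, giving Em7.

Am7b5 Gm G#m Em Em7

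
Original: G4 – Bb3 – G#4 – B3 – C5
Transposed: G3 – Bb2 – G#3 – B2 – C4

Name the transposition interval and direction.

Take the first pair: G4 → G3. G to G spans 8 letter names, so the interval is some kind of octave.
G3 to G4 is 12 semitones, which makes it a perfect octave; the second version is lower, so the direction is down.
Checking another pair — C5 → C4 — gives the same interval.

down a perfect octave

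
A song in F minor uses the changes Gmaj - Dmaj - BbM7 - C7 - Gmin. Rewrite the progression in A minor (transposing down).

F minor down to A minor is a minor sixth; each chord root moves by that interval while the quality stays the same.
Gmaj: root G down a minor sixth → B, giving Bmaj.
Dmaj: root D down a minor sixth → F#, giving F#maj.
BbM7: root Bb down a minor sixth → D, giving DM7.
C7: root C down a minor sixth → E, giving E7.
Gmin: root G down a minor sixth → B, giving Bmin.

Bmaj F#maj DM7 E7 Bmin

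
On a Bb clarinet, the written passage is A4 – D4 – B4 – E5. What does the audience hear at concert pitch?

G4 C4 A4 D5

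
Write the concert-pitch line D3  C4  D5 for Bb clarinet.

The Bb clarinet sounds a major second below written, so the written part must be a major second above concert — transpose each note up.
D3 becomes E3
C4 becomes D4
D5 becomes E5

E3 D4 E5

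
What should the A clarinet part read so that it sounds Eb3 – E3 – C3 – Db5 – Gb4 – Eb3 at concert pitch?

The A clarinet sounds a minor third below written, so the written part must be a minor third above concert — transpose each note up.
Eb3 to Gb3
E3 to G3
C3 to Eb3
Db5 to Fb5
Gb4 to Bbb4
Eb3 to Gb3

Gb3 G3 Eb3 Fb5 Bbb4 Gb3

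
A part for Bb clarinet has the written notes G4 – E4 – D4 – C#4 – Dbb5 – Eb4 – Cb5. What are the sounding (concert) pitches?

F4 D4 C4 B3 Cbb5 Db4 Bbb4

The Bb clarinet sounds a major second below written, so transpose each written note down a major second.
G4 gives F4
E4 gives D4
D4 gives C4
C#4 gives B3
Dbb5 gives Cbb5
Eb4 gives Db4
Cb5 gives Bbb4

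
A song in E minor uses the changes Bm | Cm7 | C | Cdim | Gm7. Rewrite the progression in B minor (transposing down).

F#m Gm7 G Gdim Dm7

E minor down to B minor is a perfect fourth; each chord root moves by that interval while the quality stays the same.
Bm: root B down a perfect fourth → F#, giving F#m.
Cm7: root C down a perfect fourth → G, giving Gm7.
C: root C down a perfect fourth → G, giving G.
Cdim: root C down a perfect fourth → G, giving Gdim.
Gm7: root G down a perfect fourth → D, giving Dm7.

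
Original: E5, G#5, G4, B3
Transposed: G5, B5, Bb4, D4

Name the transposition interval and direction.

up a minor third

From E5 to G5 is 3 letter names — a third of some quality.
E5 to G5 is 3 semitones, which makes it a minor third; the second version is higher, so the direction is up.
Checking another pair — B3 → D4 — gives the same interval.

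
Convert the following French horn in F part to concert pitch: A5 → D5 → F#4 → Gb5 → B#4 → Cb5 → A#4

Written C4 on the French horn in F sounds as F3, a perfect fifth lower; apply that shift to every note.
A5 to D5
D5 to G4
F#4 to B3
Gb5 to Cb5
B#4 to E#4
Cb5 to Fb4
A#4 to D#4

D5 G4 B3 Cb5 E#4 Fb4 D#4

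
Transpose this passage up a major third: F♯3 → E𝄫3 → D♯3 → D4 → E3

A major third up from F#3 gives A#3.
A major third up from Ebb3 gives Gb3.
D#3 up a major third is F##3.
D4: a third up reaches F, and 4 semitones makes it F#4.
A major third up from E3 gives G#3.

A#3 Gb3 F##3 F#4 G#3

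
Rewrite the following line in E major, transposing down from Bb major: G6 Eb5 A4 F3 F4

C#6 A4 D#4 B2 B3

Bb major to E major down is a diminished fifth, so every note moves down by that interval.
G6 to C#6
Eb5 to A4
A4 to D#4
F3 to B2
F4 to B3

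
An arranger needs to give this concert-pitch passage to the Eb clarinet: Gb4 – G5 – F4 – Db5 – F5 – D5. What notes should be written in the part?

Eb4 E5 D4 Bb4 D5 B4

Written C4 sounds as Eb4 on the Eb clarinet, so concert pitches are written a minor third down.
Gb4 to Eb4
G5 to E5
F4 to D4
Db5 to Bb4
F5 to D5
D5 to B4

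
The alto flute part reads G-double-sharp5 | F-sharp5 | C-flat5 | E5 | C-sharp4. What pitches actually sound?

Written C4 on the alto flute sounds as G3, a perfect fourth lower; apply that shift to every note.
G##5 -> D##5
F#5 -> C#5
Cb5 -> Gb4
E5 -> B4
C#4 -> G#3

D##5 C#5 Gb4 B4 G#3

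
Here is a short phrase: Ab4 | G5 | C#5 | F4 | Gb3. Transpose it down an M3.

Fb4 Eb5 A4 Db4 Ebb3

Ab4 → Fb4
G5 → Eb5
C#5 → A4
F4 → Db4
Gb3 → Ebb3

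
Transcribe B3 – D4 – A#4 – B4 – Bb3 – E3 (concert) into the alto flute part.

The alto flute sounds a perfect fourth below written, so the written part must be a perfect fourth above concert — transpose each note up.
B3 -> E4
D4 -> G4
A#4 -> D#5
B4 -> E5
Bb3 -> Eb4
E3 -> A3

E4 G4 D#5 E5 Eb4 A3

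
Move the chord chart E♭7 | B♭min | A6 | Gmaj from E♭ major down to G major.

G7 Dmin C#6 Bmaj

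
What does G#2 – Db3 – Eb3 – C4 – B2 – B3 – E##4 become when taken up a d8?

G#2 to G3
Db3 to Dbb4
Eb3 to Ebb4
C4 to Cb5
B2 to Bb3
B3 to Bb4
E##4 to E#5

G3 Dbb4 Ebb4 Cb5 Bb3 Bb4 E#5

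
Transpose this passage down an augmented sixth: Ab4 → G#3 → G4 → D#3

Ab4 down an augmented sixth is Cbb4.
An augmented sixth down from G#3 gives Bb2.
G4 down an augmented sixth is Bbb3.
D#3 down an augmented sixth is F2.

Cbb4 Bb2 Bbb3 F2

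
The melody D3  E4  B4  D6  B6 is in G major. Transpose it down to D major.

A2 B3 F#4 A5 F#6

G major to D major down is a perfect fourth, so every note moves down by that interval.
D3 -> A2
E4 -> B3
B4 -> F#4
D6 -> A5
B6 -> F#6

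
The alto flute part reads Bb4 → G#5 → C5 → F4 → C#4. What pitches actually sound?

Written C4 on the alto flute sounds as G3, a perfect fourth lower; apply that shift to every note.
Bb4 -> F4
G#5 -> D#5
C5 -> G4
F4 -> C4
C#4 -> G#3

F4 D#5 G4 C4 G#3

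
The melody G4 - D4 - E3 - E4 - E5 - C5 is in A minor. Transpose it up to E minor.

D5 A4 B3 B4 B5 G5

From A up to E is a perfect fifth; apply that to each pitch.
G4 becomes D5
D4 becomes A4
E3 becomes B3
E4 becomes B4
E5 becomes B5
C5 becomes G5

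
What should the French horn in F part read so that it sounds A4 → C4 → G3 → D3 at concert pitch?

The French horn in F sounds a perfect fifth below written, so the written part must be a perfect fifth above concert — transpose each note up.
A4 -> E5
C4 -> G4
G3 -> D4
D3 -> A3

E5 G4 D4 A3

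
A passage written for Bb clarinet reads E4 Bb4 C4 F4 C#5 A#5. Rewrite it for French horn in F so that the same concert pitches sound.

A4 Eb5 F4 Bb4 F#5 D#6

First find concert pitch: the Bb clarinet sounds a major second below written, so E4 Bb4 C4 F4 C#5 A#5 sounds D4 Ab4 Bb3 Eb4 B4 G#5.
Then write for French horn in F: it sounds a perfect fifth below written, so the part must be a perfect fifth above concert.
D4 → A4
Ab4 → Eb5
Bb3 → F4
Eb4 → Bb4
B4 → F#5
G#5 → D#6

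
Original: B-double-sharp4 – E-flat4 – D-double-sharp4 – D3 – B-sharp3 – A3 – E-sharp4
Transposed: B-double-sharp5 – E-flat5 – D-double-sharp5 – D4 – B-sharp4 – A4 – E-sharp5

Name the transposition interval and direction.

up a perfect octave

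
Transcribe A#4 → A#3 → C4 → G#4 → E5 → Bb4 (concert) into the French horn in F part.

Written C4 sounds as F3 on the French horn in F, so concert pitches are written a perfect fifth up.
A#4 to E#5
A#3 to E#4
C4 to G4
G#4 to D#5
E5 to B5
Bb4 to F5

E#5 E#4 G4 D#5 B5 F5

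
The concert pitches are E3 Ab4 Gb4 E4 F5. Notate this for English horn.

Written C4 sounds as F3 on the English horn, so concert pitches are written a perfect fifth up.
E3 -> B3
Ab4 -> Eb5
Gb4 -> Db5
E4 -> B4
F5 -> C6

B3 Eb5 Db5 B4 C6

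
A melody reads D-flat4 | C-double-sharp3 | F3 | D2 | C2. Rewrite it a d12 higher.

Db4 up a diminished twelfth is Abb5.
C##3 up a diminished twelfth is G#4.
A diminished twelfth up from F3 gives Cb5.
D2: a twelfth up reaches A, and 18 semitones makes it Ab3.
C2 up a diminished twelfth is Gb3.

Abb5 G#4 Cb5 Ab3 Gb3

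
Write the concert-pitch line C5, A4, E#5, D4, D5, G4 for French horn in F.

Written C4 sounds as F3 on the French horn in F, so concert pitches are written a perfect fifth up.
C5 to G5
A4 to E5
E#5 to B#5
D4 to A4
D5 to A5
G4 to D5

G5 E5 B#5 A4 A5 D5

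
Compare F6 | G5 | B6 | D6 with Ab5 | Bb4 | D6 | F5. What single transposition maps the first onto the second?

From F6 to Ab5 is 6 letter names — a sixth of some quality.
Ab5 to F6 is 9 semitones, which makes it a major sixth; the second version is lower, so the direction is down.
Checking another pair — D6 → F5 — gives the same interval.

down a major sixth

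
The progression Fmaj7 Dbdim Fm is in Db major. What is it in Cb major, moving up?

Ebmaj7 Cbdim Ebm

Db major up to Cb major is a minor seventh; each chord root moves by that interval while the quality stays the same.
Fmaj7: root F up a minor seventh → Eb, giving Ebmaj7.
Dbdim: root Db up a minor seventh → Cb, giving Cbdim.
Fm: root F up a minor seventh → Eb, giving Ebm.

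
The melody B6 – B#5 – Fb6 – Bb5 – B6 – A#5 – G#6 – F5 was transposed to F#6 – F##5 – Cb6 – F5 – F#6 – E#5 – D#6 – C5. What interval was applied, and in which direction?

From B6 to F#6 is 4 letter names — a fourth of some quality.
F#6 to B6 is 5 semitones, which makes it a perfect fourth; the second version is lower, so the direction is down.
Checking another pair — F5 → C5 — gives the same interval.

down a perfect fourth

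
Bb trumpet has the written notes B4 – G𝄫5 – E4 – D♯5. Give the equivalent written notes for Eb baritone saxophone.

First find concert pitch: the Bb trumpet sounds a major second below written, so B4 G𝄫5 E4 D♯5 sounds A4 Fbb5 D4 C#5.
Then write for Eb baritone saxophone: it sounds a major thirteenth below written, so the part must be a major thirteenth above concert.
A4 → F#6
Fbb5 → Dbb7
D4 → B5
C#5 → A#6

F#6 Dbb7 B5 A#6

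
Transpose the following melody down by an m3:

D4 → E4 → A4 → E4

B3 C#4 F#4 C#4

A minor third down from D4 gives B3.
A minor third down from E4 gives C#4.
A4 down a minor third is F#4.
E4: a third down reaches C, and 3 semitones makes it C#4.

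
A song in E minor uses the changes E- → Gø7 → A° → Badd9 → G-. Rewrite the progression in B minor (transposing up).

B- Dø7 E° F#add9 D-

E minor up to B minor is a perfect fifth; each chord root moves by that interval while the quality stays the same.
E-: root E up a perfect fifth → B, giving B-.
Gø7: root G up a perfect fifth → D, giving Dø7.
A°: root A up a perfect fifth → E, giving E°.
Badd9: root B up a perfect fifth → F#, giving F#add9.
G-: root G up a perfect fifth → D, giving D-.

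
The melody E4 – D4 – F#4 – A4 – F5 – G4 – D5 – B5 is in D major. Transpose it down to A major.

D major to A major down is a perfect fourth, so every note moves down by that interval.
E4 gives B3
D4 gives A3
F#4 gives C#4
A4 gives E4
F5 gives C5
G4 gives D4
D5 gives A4
B5 gives F#5

B3 A3 C#4 E4 C5 D4 A4 F#5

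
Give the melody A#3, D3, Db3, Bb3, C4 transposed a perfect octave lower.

A#2 D2 Db2 Bb2 C3

A#3 → A#2
D3 → D2
Db3 → Db2
Bb3 → Bb2
C4 → C3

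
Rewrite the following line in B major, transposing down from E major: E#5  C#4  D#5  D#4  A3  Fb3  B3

B#4 G#3 A#4 A#3 E3 Cb3 F#3

From E down to B is a perfect fourth; apply that to each pitch.
E#5 → B#4
C#4 → G#3
D#5 → A#4
D#4 → A#3
A3 → E3
Fb3 → Cb3
B3 → F#3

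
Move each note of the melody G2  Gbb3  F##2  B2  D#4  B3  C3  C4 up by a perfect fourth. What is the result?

C3 Cbb4 B#2 E3 G#4 E4 F3 F4

G2 -> C3
Gbb3 -> Cbb4
F##2 -> B#2
B2 -> E3
D#4 -> G#4
B3 -> E4
C3 -> F3
C4 -> F4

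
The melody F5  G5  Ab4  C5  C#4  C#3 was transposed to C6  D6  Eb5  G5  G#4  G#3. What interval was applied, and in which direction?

up a perfect fifth

From F5 to C6 is 5 letter names — a fifth of some quality.
F5 to C6 is 7 semitones, which makes it a perfect fifth; the second version is higher, so the direction is up.
Checking another pair — C#3 → G#3 — gives the same interval.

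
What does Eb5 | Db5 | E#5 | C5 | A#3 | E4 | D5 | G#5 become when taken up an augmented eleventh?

A6 G6 A##6 F#6 D##5 A#5 G#6 C##7

Eb5 → A6
Db5 → G6
E#5 → A##6
C5 → F#6
A#3 → D##5
E4 → A#5
D5 → G#6
G#5 → C##7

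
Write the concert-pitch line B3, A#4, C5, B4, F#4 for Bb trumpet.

Written C4 sounds as Bb3 on the Bb trumpet, so concert pitches are written a major second up.
B3 gives C#4
A#4 gives B#4
C5 gives D5
B4 gives C#5
F#4 gives G#4

C#4 B#4 D5 C#5 G#4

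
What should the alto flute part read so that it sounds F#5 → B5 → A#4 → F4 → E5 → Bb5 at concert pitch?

B5 E6 D#5 Bb4 A5 Eb6

The alto flute sounds a perfect fourth below written, so the written part must be a perfect fourth above concert — transpose each note up.
F#5 becomes B5
B5 becomes E6
A#4 becomes D#5
F4 becomes Bb4
E5 becomes A5
Bb5 becomes Eb6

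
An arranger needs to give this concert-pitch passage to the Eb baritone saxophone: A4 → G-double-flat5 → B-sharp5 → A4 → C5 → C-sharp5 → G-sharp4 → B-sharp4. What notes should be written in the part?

F#6 Ebb7 G##7 F#6 A6 A#6 E#6 G##6

The Eb baritone saxophone sounds a major thirteenth below written, so the written part must be a major thirteenth above concert — transpose each note up.
A4 becomes F#6
Gbb5 becomes Ebb7
B#5 becomes G##7
A4 becomes F#6
C5 becomes A6
C#5 becomes A#6
G#4 becomes E#6
B#4 becomes G##6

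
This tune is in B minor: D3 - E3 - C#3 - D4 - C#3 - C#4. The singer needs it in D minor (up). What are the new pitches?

B minor to D minor up is a minor third, so every note moves up by that interval.
D3 to F3
E3 to G3
C#3 to E3
D4 to F4
C#3 to E3
C#4 to E4

F3 G3 E3 F4 E3 E4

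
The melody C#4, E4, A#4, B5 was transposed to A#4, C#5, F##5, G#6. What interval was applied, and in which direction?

From C#4 to A#4 is 6 letter names — a sixth of some quality.
C#4 to A#4 is 9 semitones, which makes it a major sixth; the second version is higher, so the direction is up.
Checking another pair — B5 → G#6 — gives the same interval.

up a major sixth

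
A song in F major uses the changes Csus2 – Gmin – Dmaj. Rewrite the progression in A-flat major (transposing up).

F major up to A-flat major is a minor third; each chord root moves by that interval while the quality stays the same.
Csus2: root C up a minor third → Eb, giving Ebsus2.
Gmin: root G up a minor third → Bb, giving Bbmin.
Dmaj: root D up a minor third → F, giving Fmaj.

Ebsus2 Bbmin Fmaj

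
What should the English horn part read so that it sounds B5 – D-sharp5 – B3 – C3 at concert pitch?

F#6 A#5 F#4 G3

The English horn sounds a perfect fifth below written, so the written part must be a perfect fifth above concert — transpose each note up.
B5 -> F#6
D#5 -> A#5
B3 -> F#4
C3 -> G3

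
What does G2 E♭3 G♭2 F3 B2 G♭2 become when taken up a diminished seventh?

G2 → Fb3
Eb3 → Dbb4
Gb2 → Fbb3
F3 → Ebb4
B2 → Ab3
Gb2 → Fbb3

Fb3 Dbb4 Fbb3 Ebb4 Ab3 Fbb3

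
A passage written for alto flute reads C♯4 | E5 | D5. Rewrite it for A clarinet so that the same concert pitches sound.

First find concert pitch: the alto flute sounds a perfect fourth below written, so C♯4 E5 D5 sounds G#3 B4 A4.
Then write for A clarinet: it sounds a minor third below written, so the part must be a minor third above concert.
G#3 → B3
B4 → D5
A4 → C5

B3 D5 C5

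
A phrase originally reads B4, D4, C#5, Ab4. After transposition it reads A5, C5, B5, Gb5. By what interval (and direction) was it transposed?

Take the first pair: B4 → A5. B to A spans 7 letter names, so the interval is some kind of seventh.
B4 to A5 is 10 semitones, which makes it a minor seventh; the second version is higher, so the direction is up.
Checking another pair — Ab4 → Gb5 — gives the same interval.

up a minor seventh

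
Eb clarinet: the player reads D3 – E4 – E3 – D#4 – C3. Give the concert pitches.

F3 G4 G3 F#4 Eb3

The Eb clarinet sounds a minor third above written, so transpose each written note up a minor third.
D3 to F3
E4 to G4
E3 to G3
D#4 to F#4
C3 to Eb3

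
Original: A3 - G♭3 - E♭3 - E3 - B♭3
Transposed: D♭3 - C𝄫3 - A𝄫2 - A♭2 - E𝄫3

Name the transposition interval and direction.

down an augmented fifth

Take the first pair: A3 → Db3. A to D spans 5 letter names, so the interval is some kind of fifth.
Db3 to A3 is 8 semitones, which makes it an augmented fifth; the second version is lower, so the direction is down.
Checking another pair — Bb3 → Ebb3 — gives the same interval.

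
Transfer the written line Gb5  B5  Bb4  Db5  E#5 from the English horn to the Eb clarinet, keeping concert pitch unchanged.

First find concert pitch: the English horn sounds a perfect fifth below written, so Gb5 B5 Bb4 Db5 E#5 sounds Cb5 E5 Eb4 Gb4 A#4.
Then write for Eb clarinet: it sounds a minor third above written, so the part must be a minor third below concert.
Cb5 → Ab4
E5 → C#5
Eb4 → C4
Gb4 → Eb4
A#4 → F##4

Ab4 C#5 C4 Eb4 F##4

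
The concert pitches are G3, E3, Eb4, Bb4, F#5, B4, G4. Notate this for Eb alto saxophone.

E4 C#4 C5 G5 D#6 G#5 E5

The Eb alto saxophone sounds a major sixth below written, so the written part must be a major sixth above concert — transpose each note up.
G3 -> E4
E3 -> C#4
Eb4 -> C5
Bb4 -> G5
F#5 -> D#6
B4 -> G#5
G4 -> E5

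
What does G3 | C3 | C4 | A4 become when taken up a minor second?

Ab3 Db3 Db4 Bb4

G3 → Ab3
C3 → Db3
C4 → Db4
A4 → Bb4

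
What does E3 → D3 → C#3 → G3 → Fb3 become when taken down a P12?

A perfect twelfth down from E3 gives A1.
D3: a twelfth down reaches G, and 19 semitones makes it G1.
C#3 down a perfect twelfth is F#1.
A perfect twelfth down from G3 gives C2.
A perfect twelfth down from Fb3 gives Bbb1.

A1 G1 F#1 C2 Bbb1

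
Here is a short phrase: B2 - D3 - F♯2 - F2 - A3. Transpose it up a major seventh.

A#3 C#4 E#3 E3 G#4

B2 to A#3
D3 to C#4
F#2 to E#3
F2 to E3
A3 to G#4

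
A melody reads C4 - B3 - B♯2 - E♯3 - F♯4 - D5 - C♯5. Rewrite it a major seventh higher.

B4 A#4 A##3 D##4 E#5 C#6 B#5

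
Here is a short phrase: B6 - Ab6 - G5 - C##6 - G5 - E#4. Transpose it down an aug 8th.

Bb5 Abb5 Gb4 C#5 Gb4 E3

B6 gives Bb5
Ab6 gives Abb5
G5 gives Gb4
C##6 gives C#5
G5 gives Gb4
E#4 gives E3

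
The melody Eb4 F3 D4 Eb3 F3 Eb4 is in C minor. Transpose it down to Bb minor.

From C down to Bb is a major second; apply that to each pitch.
Eb4 gives Db4
F3 gives Eb3
D4 gives C4
Eb3 gives Db3
F3 gives Eb3
Eb4 gives Db4

Db4 Eb3 C4 Db3 Eb3 Db4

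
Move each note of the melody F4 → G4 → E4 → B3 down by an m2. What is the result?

E4 F#4 D#4 A#3

F4: a second down reaches E, and 1 semitone makes it E4.
G4: a second down reaches F, and 1 semitone makes it F#4.
E4: a second down reaches D, and 1 semitone makes it D#4.
A minor second down from B3 gives A#3.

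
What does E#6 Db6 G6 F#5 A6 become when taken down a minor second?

D##6 C6 F#6 E#5 G#6

A minor second down from E#6 gives D##6.
Db6: a second down reaches C, and 1 semitone makes it C6.
A minor second down from G6 gives F#6.
F#5 down a minor second is E#5.
A6 down a minor second is G#6.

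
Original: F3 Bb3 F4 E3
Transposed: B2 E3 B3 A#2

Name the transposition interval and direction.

Take the first pair: F3 → B2. F to B spans 5 letter names, so the interval is some kind of fifth.
B2 to F3 is 6 semitones, which makes it a diminished fifth; the second version is lower, so the direction is down.
Checking another pair — E3 → A#2 — gives the same interval.

down a diminished fifth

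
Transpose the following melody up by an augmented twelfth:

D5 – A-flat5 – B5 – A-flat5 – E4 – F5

A#6 E7 F##7 E7 B#5 C#7

D5 up an augmented twelfth is A#6.
Ab5 up an augmented twelfth is E7.
B5 up an augmented twelfth is F##7.
An augmented twelfth up from Ab5 gives E7.
An augmented twelfth up from E4 gives B#5.
F5 up an augmented twelfth is C#7.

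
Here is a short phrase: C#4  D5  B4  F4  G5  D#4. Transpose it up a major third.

E#4 F#5 D#5 A4 B5 F##4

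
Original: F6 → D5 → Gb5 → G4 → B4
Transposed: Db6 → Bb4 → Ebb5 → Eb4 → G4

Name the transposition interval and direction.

From F6 to Db6 is 3 letter names — a third of some quality.
Db6 to F6 is 4 semitones, which makes it a major third; the second version is lower, so the direction is down.
Checking another pair — B4 → G4 — gives the same interval.

down a major third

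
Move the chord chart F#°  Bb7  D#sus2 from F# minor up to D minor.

D° Gb7 Bsus2

F# minor up to D minor is a minor sixth; each chord root moves by that interval while the quality stays the same.
F#°: root F# up a minor sixth → D, giving D°.
Bb7: root Bb up a minor sixth → Gb, giving Gb7.
D#sus2: root D# up a minor sixth → B, giving Bsus2.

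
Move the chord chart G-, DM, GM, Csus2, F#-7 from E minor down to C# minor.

E- BM EM Asus2 D#-7

E minor down to C# minor is a minor third; each chord root moves by that interval while the quality stays the same.
G-: root G down a minor third → E, giving E-.
DM: root D down a minor third → B, giving BM.
GM: root G down a minor third → E, giving EM.
Csus2: root C down a minor third → A, giving Asus2.
F#-7: root F# down a minor third → D#, giving D#-7.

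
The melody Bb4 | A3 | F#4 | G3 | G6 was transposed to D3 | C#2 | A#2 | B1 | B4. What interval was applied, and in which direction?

down a minor thirteenth

Take the first pair: Bb4 → D3. B to D spans 13 letter names, so the interval is some kind of thirteenth.
D3 to Bb4 is 20 semitones, which makes it a minor thirteenth; the second version is lower, so the direction is down.
Checking another pair — G6 → B4 — gives the same interval.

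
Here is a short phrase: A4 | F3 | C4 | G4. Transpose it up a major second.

B4 G3 D4 A4

A4 → B4
F3 → G3
C4 → D4
G4 → A4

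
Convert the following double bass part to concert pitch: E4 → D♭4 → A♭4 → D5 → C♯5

E3 Db3 Ab3 D4 C#4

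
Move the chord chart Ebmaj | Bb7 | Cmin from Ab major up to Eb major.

Bbmaj F7 Gmin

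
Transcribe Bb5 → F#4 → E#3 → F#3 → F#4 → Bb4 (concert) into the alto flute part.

Written C4 sounds as G3 on the alto flute, so concert pitches are written a perfect fourth up.
Bb5 gives Eb6
F#4 gives B4
E#3 gives A#3
F#3 gives B3
F#4 gives B4
Bb4 gives Eb5

Eb6 B4 A#3 B3 B4 Eb5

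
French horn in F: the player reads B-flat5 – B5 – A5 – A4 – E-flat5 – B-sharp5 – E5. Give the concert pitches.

Eb5 E5 D5 D4 Ab4 E#5 A4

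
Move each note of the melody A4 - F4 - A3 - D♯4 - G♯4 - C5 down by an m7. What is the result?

B3 G3 B2 E#3 A#3 D4

A4 → B3
F4 → G3
A3 → B2
D#4 → E#3
G#4 → A#3
C5 → D4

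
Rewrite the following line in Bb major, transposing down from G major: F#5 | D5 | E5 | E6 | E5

A4 F4 G4 G5 G4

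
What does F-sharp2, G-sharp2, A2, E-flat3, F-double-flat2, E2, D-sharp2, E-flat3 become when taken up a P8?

F#3 G#3 A3 Eb4 Fbb3 E3 D#3 Eb4

F#2: an octave up reaches F, and 12 semitones makes it F#3.
G#2: an octave up reaches G, and 12 semitones makes it G#3.
A perfect octave up from A2 gives A3.
Eb3: an octave up reaches E, and 12 semitones makes it Eb4.
Fbb2 up a perfect octave is Fbb3.
E2 up a perfect octave is E3.
D#2 up a perfect octave is D#3.
Eb3 up a perfect octave is Eb4.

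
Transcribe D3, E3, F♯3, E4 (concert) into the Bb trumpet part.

The Bb trumpet sounds a major second below written, so the written part must be a major second above concert — transpose each note up.
D3 becomes E3
E3 becomes F#3
F#3 becomes G#3
E4 becomes F#4

E3 F#3 G#3 F#4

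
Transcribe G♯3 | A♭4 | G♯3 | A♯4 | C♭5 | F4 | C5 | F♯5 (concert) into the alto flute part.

C#4 Db5 C#4 D#5 Fb5 Bb4 F5 B5

The alto flute sounds a perfect fourth below written, so the written part must be a perfect fourth above concert — transpose each note up.
G#3 -> C#4
Ab4 -> Db5
G#3 -> C#4
A#4 -> D#5
Cb5 -> Fb5
F4 -> Bb4
C5 -> F5
F#5 -> B5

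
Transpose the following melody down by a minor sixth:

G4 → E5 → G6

B3 G#4 B5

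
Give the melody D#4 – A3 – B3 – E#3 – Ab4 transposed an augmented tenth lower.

Bb2 Fb2 Gb2 C2 Fbb3

D#4 → Bb2
A3 → Fb2
B3 → Gb2
E#3 → C2
Ab4 → Fbb3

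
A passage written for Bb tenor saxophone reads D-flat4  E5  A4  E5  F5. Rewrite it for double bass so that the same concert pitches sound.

Cb4 D5 G4 D5 Eb5

First find concert pitch: the Bb tenor saxophone sounds a major ninth below written, so D-flat4 E5 A4 E5 F5 sounds Cb3 D4 G3 D4 Eb4.
Then write for double bass: it sounds a perfect octave below written, so the part must be a perfect octave above concert.
Cb3 → Cb4
D4 → D5
G3 → G4
D4 → D5
Eb4 → Eb5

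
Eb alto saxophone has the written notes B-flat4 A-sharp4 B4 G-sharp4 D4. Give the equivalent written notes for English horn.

First find concert pitch: the Eb alto saxophone sounds a major sixth below written, so B-flat4 A-sharp4 B4 G-sharp4 D4 sounds Db4 C#4 D4 B3 F3.
Then write for English horn: it sounds a perfect fifth below written, so the part must be a perfect fifth above concert.
Db4 → Ab4
C#4 → G#4
D4 → A4
B3 → F#4
F3 → C4

Ab4 G#4 A4 F#4 C4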